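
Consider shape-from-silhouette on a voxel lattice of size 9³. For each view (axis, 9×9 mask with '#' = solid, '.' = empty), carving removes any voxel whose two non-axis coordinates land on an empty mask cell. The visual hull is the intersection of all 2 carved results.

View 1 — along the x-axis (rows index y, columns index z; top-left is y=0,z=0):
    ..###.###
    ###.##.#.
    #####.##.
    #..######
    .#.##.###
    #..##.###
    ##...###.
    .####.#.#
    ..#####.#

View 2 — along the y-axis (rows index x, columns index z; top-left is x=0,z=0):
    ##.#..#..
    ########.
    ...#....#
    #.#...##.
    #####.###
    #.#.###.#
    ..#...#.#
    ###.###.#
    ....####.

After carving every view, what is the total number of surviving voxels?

remaining voxels: 286

start: 9×9×9 = 729 voxels
[1] x-view keeps 55 columns → grid now 495
[2] y-view keeps 46 columns → grid now 286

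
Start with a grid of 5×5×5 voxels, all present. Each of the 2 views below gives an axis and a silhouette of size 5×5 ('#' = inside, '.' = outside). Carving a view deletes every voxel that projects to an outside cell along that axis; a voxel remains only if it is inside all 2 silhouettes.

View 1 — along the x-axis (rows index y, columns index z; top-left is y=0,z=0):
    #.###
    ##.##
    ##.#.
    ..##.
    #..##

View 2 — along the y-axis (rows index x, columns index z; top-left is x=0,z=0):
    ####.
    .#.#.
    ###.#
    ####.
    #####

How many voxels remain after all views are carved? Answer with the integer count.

full grid |V| = 125
  1. axis=0 (YZ plane), |mask|=16  ⇒  voxels=80
  2. axis=1 (XZ plane), |mask|=19  ⇒  voxels=60

|visual hull| = 60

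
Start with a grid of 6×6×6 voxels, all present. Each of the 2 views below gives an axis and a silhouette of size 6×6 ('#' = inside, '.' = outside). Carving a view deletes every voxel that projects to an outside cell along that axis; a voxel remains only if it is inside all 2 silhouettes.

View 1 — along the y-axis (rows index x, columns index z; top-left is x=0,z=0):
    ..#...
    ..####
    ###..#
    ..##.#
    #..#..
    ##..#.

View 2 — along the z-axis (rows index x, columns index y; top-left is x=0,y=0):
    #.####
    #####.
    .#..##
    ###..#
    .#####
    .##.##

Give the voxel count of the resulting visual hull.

voxel count = 71

start: 6×6×6 = 216 voxels
  1. axis=1 (XZ plane), |mask|=17  ⇒  voxels=102
  2. axis=2 (XY plane), |mask|=26  ⇒  voxels=71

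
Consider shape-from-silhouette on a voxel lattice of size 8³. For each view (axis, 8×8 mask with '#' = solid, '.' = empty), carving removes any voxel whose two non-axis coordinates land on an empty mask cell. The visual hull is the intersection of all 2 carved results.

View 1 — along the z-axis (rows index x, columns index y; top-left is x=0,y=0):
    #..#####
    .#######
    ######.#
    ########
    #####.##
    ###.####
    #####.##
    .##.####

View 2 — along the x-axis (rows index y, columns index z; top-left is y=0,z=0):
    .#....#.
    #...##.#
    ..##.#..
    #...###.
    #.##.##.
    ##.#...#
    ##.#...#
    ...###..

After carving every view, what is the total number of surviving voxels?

start: 8×8×8 = 512 voxels
[1] z-view keeps 55 columns → grid now 440
[2] x-view keeps 29 columns → grid now 201

201 voxels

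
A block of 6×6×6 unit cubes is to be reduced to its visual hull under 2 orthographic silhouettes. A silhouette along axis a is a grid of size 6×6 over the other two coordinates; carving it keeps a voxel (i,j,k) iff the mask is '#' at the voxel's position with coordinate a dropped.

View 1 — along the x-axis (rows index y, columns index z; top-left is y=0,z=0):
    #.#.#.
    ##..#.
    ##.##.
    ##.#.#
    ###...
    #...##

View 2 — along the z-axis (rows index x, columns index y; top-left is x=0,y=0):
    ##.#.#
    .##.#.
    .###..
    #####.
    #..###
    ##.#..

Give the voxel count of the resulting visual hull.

|visual hull| = 74

full grid |V| = 216
  1. axis=0 (YZ plane), |mask|=20  ⇒  voxels=120
  2. axis=2 (XY plane), |mask|=22  ⇒  voxels=74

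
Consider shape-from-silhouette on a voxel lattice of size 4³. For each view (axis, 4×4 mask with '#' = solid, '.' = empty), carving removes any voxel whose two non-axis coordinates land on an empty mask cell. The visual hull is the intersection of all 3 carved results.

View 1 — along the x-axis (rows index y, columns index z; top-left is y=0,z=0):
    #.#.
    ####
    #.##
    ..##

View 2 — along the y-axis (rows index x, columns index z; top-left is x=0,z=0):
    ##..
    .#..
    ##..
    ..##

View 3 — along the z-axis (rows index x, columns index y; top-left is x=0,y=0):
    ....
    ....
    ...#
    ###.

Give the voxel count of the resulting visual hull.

5 voxels

full grid |V| = 64
after view 1 [x-axis, 11 of 16 cells solid] → remaining = 44
after view 2 [y-axis, 7 of 16 cells solid] → remaining = 16
after view 3 [z-axis, 4 of 16 cells solid] → remaining = 5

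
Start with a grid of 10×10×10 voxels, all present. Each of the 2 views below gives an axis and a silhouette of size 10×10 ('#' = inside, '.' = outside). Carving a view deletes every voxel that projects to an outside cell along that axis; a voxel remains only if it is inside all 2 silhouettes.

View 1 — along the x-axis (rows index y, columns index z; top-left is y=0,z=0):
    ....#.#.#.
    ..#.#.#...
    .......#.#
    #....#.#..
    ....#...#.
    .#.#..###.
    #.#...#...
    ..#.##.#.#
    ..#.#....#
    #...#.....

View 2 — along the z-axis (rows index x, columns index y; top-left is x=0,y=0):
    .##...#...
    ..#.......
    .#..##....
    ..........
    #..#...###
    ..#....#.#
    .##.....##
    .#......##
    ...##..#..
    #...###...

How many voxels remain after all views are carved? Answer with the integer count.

before carving: 1000 voxels (10×10×10)
  1. axis=0 (YZ plane), |mask|=31  ⇒  voxels=310
  2. axis=2 (XY plane), |mask|=29  ⇒  voxels=86

voxel count = 86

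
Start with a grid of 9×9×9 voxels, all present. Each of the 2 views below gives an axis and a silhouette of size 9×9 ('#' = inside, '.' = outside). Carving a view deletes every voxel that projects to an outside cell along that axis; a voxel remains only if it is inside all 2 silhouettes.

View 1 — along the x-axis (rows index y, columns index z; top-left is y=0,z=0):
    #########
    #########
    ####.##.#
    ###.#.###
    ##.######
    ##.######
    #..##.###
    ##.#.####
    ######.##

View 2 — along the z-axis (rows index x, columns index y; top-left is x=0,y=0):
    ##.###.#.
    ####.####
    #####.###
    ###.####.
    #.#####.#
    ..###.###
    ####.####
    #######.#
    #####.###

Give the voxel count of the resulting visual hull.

|visual hull| = 504

full grid |V| = 729
  1. axis=0 (YZ plane), |mask|=69  ⇒  voxels=621
  2. axis=2 (XY plane), |mask|=66  ⇒  voxels=504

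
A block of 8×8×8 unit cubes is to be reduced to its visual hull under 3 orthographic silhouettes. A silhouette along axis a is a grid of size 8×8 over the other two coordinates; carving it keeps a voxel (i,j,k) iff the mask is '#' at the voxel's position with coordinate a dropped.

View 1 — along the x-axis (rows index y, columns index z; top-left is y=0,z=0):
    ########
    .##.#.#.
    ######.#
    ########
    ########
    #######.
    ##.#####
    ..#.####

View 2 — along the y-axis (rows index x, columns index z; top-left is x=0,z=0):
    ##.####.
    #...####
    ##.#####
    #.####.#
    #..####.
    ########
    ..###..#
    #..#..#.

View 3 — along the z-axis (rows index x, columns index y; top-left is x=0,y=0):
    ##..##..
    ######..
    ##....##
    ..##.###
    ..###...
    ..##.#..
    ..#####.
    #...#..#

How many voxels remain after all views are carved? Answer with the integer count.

before carving: 512 voxels (8×8×8)
  1. axis=0 (YZ plane), |mask|=54  ⇒  voxels=432
  2. axis=1 (XZ plane), |mask|=44  ⇒  voxels=296
  3. axis=2 (XY plane), |mask|=33  ⇒  voxels=154

voxel count = 154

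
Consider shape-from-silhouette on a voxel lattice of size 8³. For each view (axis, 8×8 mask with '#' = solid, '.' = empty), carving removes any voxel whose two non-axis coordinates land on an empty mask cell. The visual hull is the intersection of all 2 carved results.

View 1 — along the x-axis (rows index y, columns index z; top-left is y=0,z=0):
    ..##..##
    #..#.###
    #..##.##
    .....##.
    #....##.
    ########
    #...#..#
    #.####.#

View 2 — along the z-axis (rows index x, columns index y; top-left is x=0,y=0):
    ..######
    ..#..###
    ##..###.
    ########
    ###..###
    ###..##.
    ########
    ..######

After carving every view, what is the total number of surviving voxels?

full grid |V| = 512
after view 1 [x-axis, 36 of 64 cells solid] → remaining = 288
after view 2 [z-axis, 48 of 64 cells solid] → remaining = 227

227 voxels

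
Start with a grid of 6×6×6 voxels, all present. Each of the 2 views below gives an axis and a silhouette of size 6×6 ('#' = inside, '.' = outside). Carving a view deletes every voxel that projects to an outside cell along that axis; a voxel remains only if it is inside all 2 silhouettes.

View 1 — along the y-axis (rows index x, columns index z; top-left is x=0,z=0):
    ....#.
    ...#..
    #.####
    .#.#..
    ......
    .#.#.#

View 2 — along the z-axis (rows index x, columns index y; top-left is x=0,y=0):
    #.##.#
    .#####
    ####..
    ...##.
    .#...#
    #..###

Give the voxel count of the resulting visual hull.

voxel count = 45

before carving: 216 voxels (6×6×6)
step 1: project along y, AND mask (12/36) → |grid| = 72
step 2: project along z, AND mask (21/36) → |grid| = 45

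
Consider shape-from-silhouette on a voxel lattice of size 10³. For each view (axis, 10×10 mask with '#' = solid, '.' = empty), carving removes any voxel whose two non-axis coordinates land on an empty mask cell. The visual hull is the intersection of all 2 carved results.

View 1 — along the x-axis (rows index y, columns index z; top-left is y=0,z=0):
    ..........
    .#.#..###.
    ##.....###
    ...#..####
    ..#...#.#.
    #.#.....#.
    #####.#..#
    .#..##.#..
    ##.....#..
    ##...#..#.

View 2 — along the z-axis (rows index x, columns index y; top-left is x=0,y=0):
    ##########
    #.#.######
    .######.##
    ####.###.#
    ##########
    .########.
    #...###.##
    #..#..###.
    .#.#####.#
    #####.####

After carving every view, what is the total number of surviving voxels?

before carving: 1000 voxels (10×10×10)
[1] x-view keeps 39 columns → grid now 390
[2] z-view keeps 79 columns → grid now 316

316 voxels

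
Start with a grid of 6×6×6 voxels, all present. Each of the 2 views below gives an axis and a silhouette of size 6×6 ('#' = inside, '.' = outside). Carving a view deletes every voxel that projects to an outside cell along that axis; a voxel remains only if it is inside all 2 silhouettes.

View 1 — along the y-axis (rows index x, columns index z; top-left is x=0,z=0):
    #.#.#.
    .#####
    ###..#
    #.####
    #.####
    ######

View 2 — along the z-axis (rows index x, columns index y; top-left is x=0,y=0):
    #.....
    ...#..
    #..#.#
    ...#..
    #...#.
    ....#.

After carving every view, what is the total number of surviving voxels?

start: 6×6×6 = 216 voxels
[1] y-view keeps 28 columns → grid now 168
[2] z-view keeps 9 columns → grid now 41

remaining voxels: 41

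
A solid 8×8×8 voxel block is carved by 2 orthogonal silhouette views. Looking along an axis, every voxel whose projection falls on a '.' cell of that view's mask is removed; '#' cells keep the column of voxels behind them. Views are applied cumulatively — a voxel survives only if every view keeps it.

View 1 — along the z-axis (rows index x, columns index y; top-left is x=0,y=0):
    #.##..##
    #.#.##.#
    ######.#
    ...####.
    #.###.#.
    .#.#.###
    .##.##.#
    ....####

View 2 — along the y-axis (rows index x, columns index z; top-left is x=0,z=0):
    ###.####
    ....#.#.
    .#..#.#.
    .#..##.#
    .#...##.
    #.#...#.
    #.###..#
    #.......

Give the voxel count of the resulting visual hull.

before carving: 512 voxels (8×8×8)
V1 z: intersect with XY mask (40 set) -- 320 left
V2 y: intersect with XZ mask (28 set) -- 141 left

|visual hull| = 141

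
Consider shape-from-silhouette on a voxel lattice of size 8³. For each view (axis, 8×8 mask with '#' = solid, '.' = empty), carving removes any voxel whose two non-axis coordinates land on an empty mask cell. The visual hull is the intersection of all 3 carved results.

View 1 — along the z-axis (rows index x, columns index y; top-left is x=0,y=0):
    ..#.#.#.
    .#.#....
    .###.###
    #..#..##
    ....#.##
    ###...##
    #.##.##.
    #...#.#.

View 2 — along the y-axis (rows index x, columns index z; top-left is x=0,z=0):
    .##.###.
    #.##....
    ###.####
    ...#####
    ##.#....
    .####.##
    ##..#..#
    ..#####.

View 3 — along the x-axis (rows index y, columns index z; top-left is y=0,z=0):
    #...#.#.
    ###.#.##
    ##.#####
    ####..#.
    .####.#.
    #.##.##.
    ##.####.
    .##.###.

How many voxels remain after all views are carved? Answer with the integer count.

voxel count = 106

start: 8×8×8 = 512 voxels
[1] z-view keeps 31 columns → grid now 248
[2] y-view keeps 38 columns → grid now 157
[3] x-view keeps 42 columns → grid now 106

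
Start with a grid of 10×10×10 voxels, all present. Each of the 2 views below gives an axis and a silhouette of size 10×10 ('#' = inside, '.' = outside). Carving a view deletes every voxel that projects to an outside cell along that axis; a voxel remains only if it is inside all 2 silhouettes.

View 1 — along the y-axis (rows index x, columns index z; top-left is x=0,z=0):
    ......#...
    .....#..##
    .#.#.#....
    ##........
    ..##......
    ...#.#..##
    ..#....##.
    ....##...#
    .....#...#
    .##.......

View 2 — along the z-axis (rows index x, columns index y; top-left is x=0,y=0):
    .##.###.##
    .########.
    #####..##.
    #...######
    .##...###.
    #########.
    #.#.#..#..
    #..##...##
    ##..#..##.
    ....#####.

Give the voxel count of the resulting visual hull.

159 voxels

before carving: 1000 voxels (10×10×10)
V1 y: intersect with XZ mask (25 set) -- 250 left
V2 z: intersect with XY mask (62 set) -- 159 left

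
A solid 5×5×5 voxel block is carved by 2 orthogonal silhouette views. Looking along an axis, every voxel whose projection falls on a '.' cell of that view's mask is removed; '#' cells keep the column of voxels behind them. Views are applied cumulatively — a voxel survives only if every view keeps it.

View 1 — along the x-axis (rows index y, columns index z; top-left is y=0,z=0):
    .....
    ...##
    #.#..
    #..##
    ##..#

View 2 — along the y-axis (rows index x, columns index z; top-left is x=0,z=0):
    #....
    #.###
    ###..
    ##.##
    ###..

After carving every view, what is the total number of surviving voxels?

initial block: 5^3 = 125
carve view 1 (along x, YZ-mask fill 10/25): 50 voxels remain
carve view 2 (along y, XZ-mask fill 15/25): 31 voxels remain

voxel count = 31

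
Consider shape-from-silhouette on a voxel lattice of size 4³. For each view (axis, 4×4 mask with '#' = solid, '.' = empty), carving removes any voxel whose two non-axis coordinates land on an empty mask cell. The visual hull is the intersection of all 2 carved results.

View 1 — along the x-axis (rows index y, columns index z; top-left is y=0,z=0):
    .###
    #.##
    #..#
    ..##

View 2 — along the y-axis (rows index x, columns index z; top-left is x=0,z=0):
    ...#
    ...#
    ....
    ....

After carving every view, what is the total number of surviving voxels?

full grid |V| = 64
[1] x-view keeps 10 columns → grid now 40
[2] y-view keeps 2 columns → grid now 8

remaining voxels: 8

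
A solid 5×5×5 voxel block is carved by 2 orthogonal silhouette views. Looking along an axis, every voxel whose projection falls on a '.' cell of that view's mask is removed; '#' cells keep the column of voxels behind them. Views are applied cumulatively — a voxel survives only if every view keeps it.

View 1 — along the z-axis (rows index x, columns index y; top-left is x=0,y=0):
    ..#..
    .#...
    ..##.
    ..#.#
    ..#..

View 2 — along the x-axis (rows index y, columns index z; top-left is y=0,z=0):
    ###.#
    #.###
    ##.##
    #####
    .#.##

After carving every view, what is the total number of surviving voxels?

voxel count = 28

initial block: 5^3 = 125
  1. axis=2 (XY plane), |mask|=7  ⇒  voxels=35
  2. axis=0 (YZ plane), |mask|=20  ⇒  voxels=28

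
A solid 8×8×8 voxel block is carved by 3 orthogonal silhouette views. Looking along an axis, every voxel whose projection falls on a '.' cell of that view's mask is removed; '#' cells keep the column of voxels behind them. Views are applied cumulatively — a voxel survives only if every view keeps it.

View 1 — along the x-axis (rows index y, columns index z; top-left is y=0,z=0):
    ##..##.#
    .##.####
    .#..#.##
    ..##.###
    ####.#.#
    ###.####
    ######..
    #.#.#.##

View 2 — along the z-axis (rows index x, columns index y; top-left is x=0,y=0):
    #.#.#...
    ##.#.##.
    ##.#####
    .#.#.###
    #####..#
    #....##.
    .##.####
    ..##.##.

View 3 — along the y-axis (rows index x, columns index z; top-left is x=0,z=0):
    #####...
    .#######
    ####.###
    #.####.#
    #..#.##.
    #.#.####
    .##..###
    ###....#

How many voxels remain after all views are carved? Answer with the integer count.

remaining voxels: 153

full grid |V| = 512
step 1: project along x, AND mask (44/64) → |grid| = 352
step 2: project along z, AND mask (39/64) → |grid| = 218
step 3: project along y, AND mask (44/64) → |grid| = 153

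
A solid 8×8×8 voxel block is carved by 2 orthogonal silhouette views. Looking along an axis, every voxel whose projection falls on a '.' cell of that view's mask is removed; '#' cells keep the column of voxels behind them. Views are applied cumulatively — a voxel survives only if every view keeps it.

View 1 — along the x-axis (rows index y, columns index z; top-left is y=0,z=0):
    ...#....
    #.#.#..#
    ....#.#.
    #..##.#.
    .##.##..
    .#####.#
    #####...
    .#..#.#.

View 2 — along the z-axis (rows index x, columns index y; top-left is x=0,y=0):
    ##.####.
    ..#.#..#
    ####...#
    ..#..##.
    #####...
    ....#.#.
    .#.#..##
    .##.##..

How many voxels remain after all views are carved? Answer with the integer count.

before carving: 512 voxels (8×8×8)
V1 x: intersect with YZ mask (29 set) -- 232 left
V2 z: intersect with XY mask (32 set) -- 116 left

|visual hull| = 116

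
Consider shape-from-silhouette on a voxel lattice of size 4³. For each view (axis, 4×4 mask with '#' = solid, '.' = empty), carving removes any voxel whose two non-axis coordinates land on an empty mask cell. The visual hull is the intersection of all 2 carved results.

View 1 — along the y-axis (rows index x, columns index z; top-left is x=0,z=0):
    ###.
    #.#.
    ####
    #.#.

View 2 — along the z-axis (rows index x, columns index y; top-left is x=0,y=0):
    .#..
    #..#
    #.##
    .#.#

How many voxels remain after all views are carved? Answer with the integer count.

initial block: 4^3 = 64
[1] y-view keeps 11 columns → grid now 44
[2] z-view keeps 8 columns → grid now 23

23 voxels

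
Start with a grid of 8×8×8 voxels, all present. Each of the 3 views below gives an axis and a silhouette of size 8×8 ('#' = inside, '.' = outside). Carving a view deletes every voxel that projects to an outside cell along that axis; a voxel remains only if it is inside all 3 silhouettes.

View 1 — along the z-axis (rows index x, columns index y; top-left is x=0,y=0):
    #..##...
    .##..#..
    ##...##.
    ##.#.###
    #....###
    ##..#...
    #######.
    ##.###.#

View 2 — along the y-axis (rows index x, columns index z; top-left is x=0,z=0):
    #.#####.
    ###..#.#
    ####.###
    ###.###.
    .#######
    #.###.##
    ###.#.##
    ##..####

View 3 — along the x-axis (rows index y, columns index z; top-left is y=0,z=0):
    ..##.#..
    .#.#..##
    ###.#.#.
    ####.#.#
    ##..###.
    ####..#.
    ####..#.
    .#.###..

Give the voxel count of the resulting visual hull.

full grid |V| = 512
carve view 1 (along z, XY-mask fill 36/64): 288 voxels remain
carve view 2 (along y, XZ-mask fill 49/64): 221 voxels remain
carve view 3 (along x, YZ-mask fill 37/64): 122 voxels remain

122 voxels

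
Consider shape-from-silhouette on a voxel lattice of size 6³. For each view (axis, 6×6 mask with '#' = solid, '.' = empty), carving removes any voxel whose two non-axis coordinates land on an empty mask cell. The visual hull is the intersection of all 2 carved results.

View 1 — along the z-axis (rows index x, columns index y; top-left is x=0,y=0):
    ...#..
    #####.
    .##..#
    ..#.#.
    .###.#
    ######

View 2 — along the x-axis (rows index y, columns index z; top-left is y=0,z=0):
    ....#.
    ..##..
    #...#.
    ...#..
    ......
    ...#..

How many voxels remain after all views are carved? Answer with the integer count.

remaining voxels: 27

initial block: 6^3 = 216
carve view 1 (along z, XY-mask fill 21/36): 126 voxels remain
carve view 2 (along x, YZ-mask fill 7/36): 27 voxels remain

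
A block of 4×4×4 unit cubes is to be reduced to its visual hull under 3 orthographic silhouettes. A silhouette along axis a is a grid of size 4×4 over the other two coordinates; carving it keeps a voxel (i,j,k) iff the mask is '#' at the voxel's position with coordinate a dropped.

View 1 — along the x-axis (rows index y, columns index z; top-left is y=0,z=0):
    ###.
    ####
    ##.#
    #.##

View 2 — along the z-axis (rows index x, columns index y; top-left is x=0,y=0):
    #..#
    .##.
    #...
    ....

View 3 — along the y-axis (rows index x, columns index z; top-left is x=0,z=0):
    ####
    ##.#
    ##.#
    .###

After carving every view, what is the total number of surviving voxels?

start: 4×4×4 = 64 voxels
V1 x: intersect with YZ mask (13 set) -- 52 left
V2 z: intersect with XY mask (5 set) -- 16 left
V3 y: intersect with XZ mask (13 set) -- 14 left

remaining voxels: 14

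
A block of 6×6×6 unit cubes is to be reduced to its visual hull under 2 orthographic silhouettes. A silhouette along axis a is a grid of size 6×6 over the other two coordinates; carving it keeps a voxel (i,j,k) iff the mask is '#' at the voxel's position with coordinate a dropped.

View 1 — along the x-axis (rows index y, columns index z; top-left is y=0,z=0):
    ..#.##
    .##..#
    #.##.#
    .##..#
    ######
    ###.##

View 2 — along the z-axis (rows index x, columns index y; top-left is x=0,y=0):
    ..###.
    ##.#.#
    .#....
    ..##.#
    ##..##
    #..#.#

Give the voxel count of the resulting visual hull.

voxel count = 70

start: 6×6×6 = 216 voxels
step 1: project along x, AND mask (24/36) → |grid| = 144
step 2: project along z, AND mask (18/36) → |grid| = 70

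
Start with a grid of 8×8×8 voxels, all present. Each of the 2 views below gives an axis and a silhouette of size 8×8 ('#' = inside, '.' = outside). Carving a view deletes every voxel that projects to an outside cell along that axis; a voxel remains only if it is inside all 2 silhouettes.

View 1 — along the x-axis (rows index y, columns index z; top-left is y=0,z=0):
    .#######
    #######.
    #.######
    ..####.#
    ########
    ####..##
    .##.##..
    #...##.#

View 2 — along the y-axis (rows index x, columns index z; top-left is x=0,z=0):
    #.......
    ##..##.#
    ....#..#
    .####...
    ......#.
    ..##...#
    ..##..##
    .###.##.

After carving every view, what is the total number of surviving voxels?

remaining voxels: 151

before carving: 512 voxels (8×8×8)
V1 x: intersect with YZ mask (48 set) -- 384 left
V2 y: intersect with XZ mask (25 set) -- 151 left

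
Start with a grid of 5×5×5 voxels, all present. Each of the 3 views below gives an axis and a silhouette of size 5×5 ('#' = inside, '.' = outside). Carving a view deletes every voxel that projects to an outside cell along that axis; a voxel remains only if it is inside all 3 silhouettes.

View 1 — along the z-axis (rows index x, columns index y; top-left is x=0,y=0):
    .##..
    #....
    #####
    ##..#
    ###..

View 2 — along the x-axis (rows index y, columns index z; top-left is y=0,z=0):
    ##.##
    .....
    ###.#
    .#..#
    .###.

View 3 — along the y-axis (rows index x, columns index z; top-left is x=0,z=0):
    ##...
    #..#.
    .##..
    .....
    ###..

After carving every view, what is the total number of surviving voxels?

voxel count = 15

start: 5×5×5 = 125 voxels
carve view 1 (along z, XY-mask fill 14/25): 70 voxels remain
carve view 2 (along x, YZ-mask fill 13/25): 36 voxels remain
carve view 3 (along y, XZ-mask fill 9/25): 15 voxels remain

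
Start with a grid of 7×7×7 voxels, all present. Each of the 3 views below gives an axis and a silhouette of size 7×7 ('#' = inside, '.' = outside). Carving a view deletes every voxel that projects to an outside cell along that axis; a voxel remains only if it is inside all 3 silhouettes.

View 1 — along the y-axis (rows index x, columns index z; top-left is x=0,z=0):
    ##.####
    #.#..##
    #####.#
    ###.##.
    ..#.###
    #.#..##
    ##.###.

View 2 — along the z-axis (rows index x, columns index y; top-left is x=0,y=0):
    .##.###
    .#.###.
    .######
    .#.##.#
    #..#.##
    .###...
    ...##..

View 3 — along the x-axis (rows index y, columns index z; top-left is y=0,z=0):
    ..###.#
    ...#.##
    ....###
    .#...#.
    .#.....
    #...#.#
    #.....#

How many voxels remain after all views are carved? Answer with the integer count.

48 voxels

start: 7×7×7 = 343 voxels
carve view 1 (along y, XZ-mask fill 34/49): 238 voxels remain
carve view 2 (along z, XY-mask fill 28/49): 140 voxels remain
carve view 3 (along x, YZ-mask fill 18/49): 48 voxels remain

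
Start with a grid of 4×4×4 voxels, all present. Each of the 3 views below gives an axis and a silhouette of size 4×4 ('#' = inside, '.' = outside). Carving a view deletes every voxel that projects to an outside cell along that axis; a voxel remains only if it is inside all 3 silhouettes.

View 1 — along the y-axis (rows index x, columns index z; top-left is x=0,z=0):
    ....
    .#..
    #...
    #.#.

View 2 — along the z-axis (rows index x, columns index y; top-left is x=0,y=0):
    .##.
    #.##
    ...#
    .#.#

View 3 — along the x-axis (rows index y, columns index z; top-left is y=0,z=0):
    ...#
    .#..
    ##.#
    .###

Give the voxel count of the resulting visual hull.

remaining voxels: 3

initial block: 4^3 = 64
carve view 1 (along y, XZ-mask fill 4/16): 16 voxels remain
carve view 2 (along z, XY-mask fill 8/16): 8 voxels remain
carve view 3 (along x, YZ-mask fill 8/16): 3 voxels remain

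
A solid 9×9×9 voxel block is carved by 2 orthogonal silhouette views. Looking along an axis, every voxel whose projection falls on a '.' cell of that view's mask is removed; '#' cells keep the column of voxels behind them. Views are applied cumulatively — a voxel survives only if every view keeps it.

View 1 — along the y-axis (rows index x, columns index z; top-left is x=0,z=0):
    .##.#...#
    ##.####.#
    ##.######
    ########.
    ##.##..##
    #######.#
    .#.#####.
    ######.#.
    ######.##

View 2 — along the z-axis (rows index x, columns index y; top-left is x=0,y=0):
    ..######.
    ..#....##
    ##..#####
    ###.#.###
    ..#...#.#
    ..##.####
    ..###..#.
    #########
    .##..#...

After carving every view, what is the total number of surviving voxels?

voxel count = 334

before carving: 729 voxels (9×9×9)
carve view 1 (along y, XZ-mask fill 62/81): 558 voxels remain
carve view 2 (along z, XY-mask fill 48/81): 334 voxels remain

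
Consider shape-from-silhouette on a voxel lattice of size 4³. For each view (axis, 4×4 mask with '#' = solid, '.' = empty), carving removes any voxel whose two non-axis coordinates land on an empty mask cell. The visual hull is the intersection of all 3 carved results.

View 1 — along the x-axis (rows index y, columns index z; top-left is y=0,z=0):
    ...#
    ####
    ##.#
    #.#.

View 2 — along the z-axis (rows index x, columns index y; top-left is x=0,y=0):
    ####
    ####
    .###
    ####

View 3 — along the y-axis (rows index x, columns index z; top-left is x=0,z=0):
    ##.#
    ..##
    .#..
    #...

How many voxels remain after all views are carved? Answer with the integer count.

full grid |V| = 64
step 1: project along x, AND mask (10/16) → |grid| = 40
step 2: project along z, AND mask (15/16) → |grid| = 39
step 3: project along y, AND mask (7/16) → |grid| = 18

voxel count = 18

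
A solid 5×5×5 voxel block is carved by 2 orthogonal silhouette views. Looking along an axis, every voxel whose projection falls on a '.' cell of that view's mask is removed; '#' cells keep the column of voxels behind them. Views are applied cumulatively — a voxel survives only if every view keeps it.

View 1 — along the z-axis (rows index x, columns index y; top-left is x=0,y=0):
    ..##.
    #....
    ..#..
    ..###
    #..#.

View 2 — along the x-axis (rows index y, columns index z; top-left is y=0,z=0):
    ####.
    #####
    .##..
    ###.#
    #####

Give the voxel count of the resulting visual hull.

|visual hull| = 31

initial block: 5^3 = 125
after view 1 [z-axis, 9 of 25 cells solid] → remaining = 45
after view 2 [x-axis, 20 of 25 cells solid] → remaining = 31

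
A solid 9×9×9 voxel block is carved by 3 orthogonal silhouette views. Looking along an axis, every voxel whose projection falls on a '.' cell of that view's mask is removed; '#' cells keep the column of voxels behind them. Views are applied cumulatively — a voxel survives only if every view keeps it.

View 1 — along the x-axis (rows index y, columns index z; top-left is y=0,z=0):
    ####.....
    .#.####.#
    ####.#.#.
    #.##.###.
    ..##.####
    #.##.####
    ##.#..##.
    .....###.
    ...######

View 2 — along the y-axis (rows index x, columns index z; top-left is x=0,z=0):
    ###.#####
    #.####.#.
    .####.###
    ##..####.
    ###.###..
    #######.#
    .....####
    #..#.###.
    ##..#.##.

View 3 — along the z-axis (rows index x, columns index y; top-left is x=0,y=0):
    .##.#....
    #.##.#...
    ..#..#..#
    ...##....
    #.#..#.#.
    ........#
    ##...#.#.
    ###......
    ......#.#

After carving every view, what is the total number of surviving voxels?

remaining voxels: 98

full grid |V| = 729
V1 x: intersect with YZ mask (49 set) -- 441 left
V2 y: intersect with XZ mask (55 set) -- 300 left
V3 z: intersect with XY mask (26 set) -- 98 left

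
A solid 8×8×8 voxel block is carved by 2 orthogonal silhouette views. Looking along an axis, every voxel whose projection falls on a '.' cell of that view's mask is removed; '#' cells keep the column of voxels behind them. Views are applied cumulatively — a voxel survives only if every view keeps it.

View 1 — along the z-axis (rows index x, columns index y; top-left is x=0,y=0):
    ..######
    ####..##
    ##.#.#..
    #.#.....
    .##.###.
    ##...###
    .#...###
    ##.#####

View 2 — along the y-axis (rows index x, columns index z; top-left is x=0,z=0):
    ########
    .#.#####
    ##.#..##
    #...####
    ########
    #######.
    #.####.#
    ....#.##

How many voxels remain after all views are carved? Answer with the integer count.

initial block: 8^3 = 512
carve view 1 (along z, XY-mask fill 39/64): 312 voxels remain
carve view 2 (along y, XZ-mask fill 48/64): 234 voxels remain

remaining voxels: 234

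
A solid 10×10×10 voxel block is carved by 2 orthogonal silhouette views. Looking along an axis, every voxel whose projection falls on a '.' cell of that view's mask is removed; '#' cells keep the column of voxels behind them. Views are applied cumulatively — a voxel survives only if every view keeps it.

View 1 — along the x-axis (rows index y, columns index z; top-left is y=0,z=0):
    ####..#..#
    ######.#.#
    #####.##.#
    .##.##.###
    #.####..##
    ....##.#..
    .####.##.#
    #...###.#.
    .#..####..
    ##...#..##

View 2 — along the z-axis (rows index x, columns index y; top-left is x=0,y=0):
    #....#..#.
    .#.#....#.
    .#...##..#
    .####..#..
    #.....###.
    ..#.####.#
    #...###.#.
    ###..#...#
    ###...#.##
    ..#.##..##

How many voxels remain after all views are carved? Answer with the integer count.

remaining voxels: 275

before carving: 1000 voxels (10×10×10)
V1 x: intersect with YZ mask (61 set) -- 610 left
V2 z: intersect with XY mask (46 set) -- 275 left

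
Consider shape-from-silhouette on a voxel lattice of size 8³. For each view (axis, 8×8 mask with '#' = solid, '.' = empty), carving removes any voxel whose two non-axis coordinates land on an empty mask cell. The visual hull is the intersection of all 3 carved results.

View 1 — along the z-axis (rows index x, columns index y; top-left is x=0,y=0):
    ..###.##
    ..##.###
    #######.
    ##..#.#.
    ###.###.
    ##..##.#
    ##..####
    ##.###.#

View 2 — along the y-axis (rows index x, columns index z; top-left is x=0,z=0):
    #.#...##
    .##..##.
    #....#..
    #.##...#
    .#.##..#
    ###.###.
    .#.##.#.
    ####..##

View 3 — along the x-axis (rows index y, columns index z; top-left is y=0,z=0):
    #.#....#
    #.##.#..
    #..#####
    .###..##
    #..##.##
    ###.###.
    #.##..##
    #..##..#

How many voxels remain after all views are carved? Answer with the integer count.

voxel count = 109

before carving: 512 voxels (8×8×8)
step 1: project along z, AND mask (44/64) → |grid| = 352
step 2: project along y, AND mask (34/64) → |grid| = 184
step 3: project along x, AND mask (38/64) → |grid| = 109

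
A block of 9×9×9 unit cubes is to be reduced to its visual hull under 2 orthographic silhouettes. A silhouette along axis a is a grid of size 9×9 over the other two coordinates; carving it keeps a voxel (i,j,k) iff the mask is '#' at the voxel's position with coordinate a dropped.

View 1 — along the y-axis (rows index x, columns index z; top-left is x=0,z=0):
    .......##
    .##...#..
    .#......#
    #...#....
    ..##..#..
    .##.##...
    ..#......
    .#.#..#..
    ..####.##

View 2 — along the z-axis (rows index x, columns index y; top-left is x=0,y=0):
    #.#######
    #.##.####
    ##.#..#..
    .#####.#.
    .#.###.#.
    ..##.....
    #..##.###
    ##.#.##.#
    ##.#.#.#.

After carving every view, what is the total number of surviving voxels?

initial block: 9^3 = 729
after view 1 [y-axis, 26 of 81 cells solid] → remaining = 234
after view 2 [z-axis, 49 of 81 cells solid] → remaining = 134

remaining voxels: 134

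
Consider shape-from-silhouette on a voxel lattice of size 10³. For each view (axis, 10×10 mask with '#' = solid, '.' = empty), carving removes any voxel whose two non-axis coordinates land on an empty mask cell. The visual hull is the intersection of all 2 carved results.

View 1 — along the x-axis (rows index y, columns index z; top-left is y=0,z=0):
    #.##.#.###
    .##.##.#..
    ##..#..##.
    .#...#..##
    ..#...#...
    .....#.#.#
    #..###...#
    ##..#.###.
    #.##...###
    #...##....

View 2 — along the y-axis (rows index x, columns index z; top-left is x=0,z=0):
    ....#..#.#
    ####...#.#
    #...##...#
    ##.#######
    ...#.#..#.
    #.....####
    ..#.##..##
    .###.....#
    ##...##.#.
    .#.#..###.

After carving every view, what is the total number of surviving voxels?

230 voxels

initial block: 10^3 = 1000
after view 1 [x-axis, 46 of 100 cells solid] → remaining = 460
after view 2 [y-axis, 49 of 100 cells solid] → remaining = 230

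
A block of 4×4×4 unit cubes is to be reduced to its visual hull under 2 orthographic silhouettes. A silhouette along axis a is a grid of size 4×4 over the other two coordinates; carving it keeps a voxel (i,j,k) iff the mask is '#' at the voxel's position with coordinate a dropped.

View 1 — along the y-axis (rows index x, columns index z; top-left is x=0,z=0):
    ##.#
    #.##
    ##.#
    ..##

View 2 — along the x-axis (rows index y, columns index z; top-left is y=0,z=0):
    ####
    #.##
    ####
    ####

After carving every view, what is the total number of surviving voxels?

remaining voxels: 42

before carving: 64 voxels (4×4×4)
carve view 1 (along y, XZ-mask fill 11/16): 44 voxels remain
carve view 2 (along x, YZ-mask fill 15/16): 42 voxels remain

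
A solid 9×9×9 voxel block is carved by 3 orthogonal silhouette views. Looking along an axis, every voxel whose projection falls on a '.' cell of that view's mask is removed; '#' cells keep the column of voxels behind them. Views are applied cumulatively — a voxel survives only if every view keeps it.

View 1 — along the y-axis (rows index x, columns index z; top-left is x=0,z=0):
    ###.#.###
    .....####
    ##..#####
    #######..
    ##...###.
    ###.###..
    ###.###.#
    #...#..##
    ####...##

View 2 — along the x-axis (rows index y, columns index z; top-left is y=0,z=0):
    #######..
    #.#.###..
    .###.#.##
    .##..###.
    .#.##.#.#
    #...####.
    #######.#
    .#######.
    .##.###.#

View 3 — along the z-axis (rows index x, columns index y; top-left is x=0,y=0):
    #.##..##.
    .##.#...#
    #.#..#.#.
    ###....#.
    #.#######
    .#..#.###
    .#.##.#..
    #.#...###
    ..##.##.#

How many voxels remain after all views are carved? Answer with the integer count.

before carving: 729 voxels (9×9×9)
after view 1 [y-axis, 53 of 81 cells solid] → remaining = 477
after view 2 [x-axis, 54 of 81 cells solid] → remaining = 320
after view 3 [z-axis, 44 of 81 cells solid] → remaining = 176

voxel count = 176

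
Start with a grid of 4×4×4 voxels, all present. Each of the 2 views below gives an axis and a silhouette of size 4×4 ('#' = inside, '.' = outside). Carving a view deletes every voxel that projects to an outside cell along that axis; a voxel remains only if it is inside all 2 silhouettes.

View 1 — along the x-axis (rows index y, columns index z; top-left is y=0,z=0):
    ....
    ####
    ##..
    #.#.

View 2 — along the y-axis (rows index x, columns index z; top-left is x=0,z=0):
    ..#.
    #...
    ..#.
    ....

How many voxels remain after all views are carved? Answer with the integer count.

start: 4×4×4 = 64 voxels
after view 1 [x-axis, 8 of 16 cells solid] → remaining = 32
after view 2 [y-axis, 3 of 16 cells solid] → remaining = 7

|visual hull| = 7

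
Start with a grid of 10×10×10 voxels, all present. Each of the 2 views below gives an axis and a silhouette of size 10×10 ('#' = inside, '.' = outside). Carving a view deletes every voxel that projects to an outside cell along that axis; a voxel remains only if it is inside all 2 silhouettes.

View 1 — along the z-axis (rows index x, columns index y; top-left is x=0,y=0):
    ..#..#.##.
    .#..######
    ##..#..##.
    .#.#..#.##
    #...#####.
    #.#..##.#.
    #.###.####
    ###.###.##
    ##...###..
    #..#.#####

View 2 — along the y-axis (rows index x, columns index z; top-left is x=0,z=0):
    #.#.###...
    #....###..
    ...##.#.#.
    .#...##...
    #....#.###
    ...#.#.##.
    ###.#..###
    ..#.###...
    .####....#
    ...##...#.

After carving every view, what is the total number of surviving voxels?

voxel count = 267

start: 10×10×10 = 1000 voxels
[1] z-view keeps 60 columns → grid now 600
[2] y-view keeps 44 columns → grid now 267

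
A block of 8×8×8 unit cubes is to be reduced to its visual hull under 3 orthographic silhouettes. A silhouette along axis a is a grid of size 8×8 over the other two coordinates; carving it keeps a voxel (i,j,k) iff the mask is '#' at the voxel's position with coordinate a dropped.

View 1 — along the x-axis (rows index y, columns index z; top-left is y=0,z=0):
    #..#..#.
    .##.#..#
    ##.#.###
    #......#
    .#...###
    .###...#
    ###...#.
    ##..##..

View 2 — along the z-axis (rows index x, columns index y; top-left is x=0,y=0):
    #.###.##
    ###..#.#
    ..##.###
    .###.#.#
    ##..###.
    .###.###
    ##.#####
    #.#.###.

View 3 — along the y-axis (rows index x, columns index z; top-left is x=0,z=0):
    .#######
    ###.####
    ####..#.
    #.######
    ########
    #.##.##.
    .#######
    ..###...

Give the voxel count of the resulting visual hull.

|visual hull| = 124

start: 8×8×8 = 512 voxels
step 1: project along x, AND mask (31/64) → |grid| = 248
step 2: project along z, AND mask (44/64) → |grid| = 173
step 3: project along y, AND mask (49/64) → |grid| = 124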